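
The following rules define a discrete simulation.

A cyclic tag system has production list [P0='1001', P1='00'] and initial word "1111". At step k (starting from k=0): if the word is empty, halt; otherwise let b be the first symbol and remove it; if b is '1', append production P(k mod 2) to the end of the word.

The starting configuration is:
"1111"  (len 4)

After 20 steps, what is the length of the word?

14

gen 0: "1111"  (len 4)
gen 1: "1111001"  (len 7)
gen 2: "11100100"  (len 8)
gen 3: "11001001001"  (len 11)
gen 4: "100100100100"  (len 12)
gen 5: "001001001001001"  (len 15)
gen 6: "01001001001001"  (len 14)
gen 7: "1001001001001"  (len 13)
gen 8: "00100100100100"  (len 14)
gen 9: "0100100100100"  (len 13)
gen 10: "100100100100"  (len 12)
gen 11: "001001001001001"  (len 15)
gen 12: "01001001001001"  (len 14)
gen 13: "1001001001001"  (len 13)
gen 14: "00100100100100"  (len 14)
gen 15: "0100100100100"  (len 13)
gen 16: "100100100100"  (len 12)
gen 17: "001001001001001"  (len 15)
gen 18: "01001001001001"  (len 14)
gen 19: "1001001001001"  (len 13)
gen 20: "00100100100100"  (len 14)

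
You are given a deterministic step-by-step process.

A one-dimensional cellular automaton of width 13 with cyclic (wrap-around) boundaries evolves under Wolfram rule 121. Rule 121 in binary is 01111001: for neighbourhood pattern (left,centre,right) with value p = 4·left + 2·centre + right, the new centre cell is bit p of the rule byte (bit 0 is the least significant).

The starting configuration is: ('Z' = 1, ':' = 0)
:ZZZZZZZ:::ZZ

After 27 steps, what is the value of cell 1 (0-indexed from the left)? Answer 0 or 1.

gen 0: :ZZZZZZZ:::ZZ
gen 1: ZZ:::::ZZZ:ZZ
gen 2: :ZZZZZ:Z:ZZZ:
gen 3: :Z:::ZZ:ZZ:ZZ
gen 4: Z:ZZ:ZZZZZZZZ
gen 5: ZZZZZZ:::::::
gen 6: Z::::ZZZZZZZ:
gen 7: :ZZZ:Z:::::ZZ
gen 8: ZZ:ZZ:ZZZZ:ZZ
gen 9: :ZZZZZZ::ZZZ:
gen 10: :Z::::ZZ:Z:ZZ
gen 11: Z:ZZZ:ZZZ:ZZZ
gen 12: ZZZ:ZZZ:ZZZ::
gen 13: Z:ZZZ:ZZZ:ZZ:
gen 14: :ZZ:ZZZ:ZZZZZ
gen 15: ZZZZZ:ZZZ:::Z
gen 16: ::::ZZZ:ZZZ:Z
gen 17: ZZZ:Z:ZZZ:ZZ:
gen 18: Z:ZZ:ZZ:ZZZZZ
gen 19: ZZZZZZZZZ::::
gen 20: Z:::::::ZZZZ:
gen 21: :ZZZZZZ:Z::ZZ
gen 22: ZZ::::ZZ:Z:ZZ
gen 23: :ZZZZ:ZZZ:ZZ:
gen 24: :Z::ZZZ:ZZZZZ
gen 25: Z:Z:Z:ZZZ:::Z
gen 26: ZZ:Z:ZZ:ZZZ:Z
gen 27: :ZZ:ZZZZZ:ZZZ

1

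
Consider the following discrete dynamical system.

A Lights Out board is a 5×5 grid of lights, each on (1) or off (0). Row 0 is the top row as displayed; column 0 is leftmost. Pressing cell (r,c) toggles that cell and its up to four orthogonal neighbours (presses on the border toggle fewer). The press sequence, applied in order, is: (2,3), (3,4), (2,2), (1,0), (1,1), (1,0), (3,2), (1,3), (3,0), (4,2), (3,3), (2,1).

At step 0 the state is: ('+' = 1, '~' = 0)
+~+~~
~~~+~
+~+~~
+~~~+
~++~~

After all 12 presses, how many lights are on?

t=0: +~+~~
~~~+~
+~+~~
+~~~+
~++~~
t=1: +~+~~
~~~~~
+~~++
+~~++
~++~~
t=2: +~+~~
~~~~~
+~~+~
+~~~~
~++~+
t=3: +~+~~
~~+~~
+++~~
+~+~~
~++~+
t=4: ~~+~~
+++~~
~++~~
+~+~~
~++~+
t=5: ~++~~
~~~~~
~~+~~
+~+~~
~++~+
t=6: +++~~
++~~~
+~+~~
+~+~~
~++~+
t=7: +++~~
++~~~
+~~~~
++~+~
~+~~+
t=8: ++++~
+++++
+~~+~
++~+~
~+~~+
t=9: ++++~
+++++
~~~+~
~~~+~
++~~+
t=10: ++++~
+++++
~~~+~
~~++~
+~+++
t=11: ++++~
+++++
~~~~~
~~~~+
+~+~+
t=12: ++++~
+~+++
+++~~
~+~~+
+~+~+

16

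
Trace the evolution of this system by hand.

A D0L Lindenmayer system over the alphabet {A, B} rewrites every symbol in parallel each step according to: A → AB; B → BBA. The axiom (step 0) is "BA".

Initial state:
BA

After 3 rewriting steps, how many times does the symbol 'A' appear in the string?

k=0  BA
k=1  BBAAB
k=2  BBABBAABABBBA
k=3  BBABBAABBBABBAABABBBAABBBABBABBAAB

13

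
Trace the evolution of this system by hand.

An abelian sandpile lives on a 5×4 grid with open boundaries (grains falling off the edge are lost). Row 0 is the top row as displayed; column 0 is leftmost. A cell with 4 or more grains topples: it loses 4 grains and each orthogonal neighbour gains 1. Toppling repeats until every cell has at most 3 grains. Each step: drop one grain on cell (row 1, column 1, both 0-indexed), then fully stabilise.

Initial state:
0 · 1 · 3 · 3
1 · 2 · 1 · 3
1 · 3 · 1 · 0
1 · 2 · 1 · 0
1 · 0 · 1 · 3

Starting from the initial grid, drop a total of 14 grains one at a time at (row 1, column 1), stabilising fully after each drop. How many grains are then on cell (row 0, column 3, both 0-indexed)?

1

[0] 0 · 1 · 3 · 3
1 · 2 · 1 · 3
1 · 3 · 1 · 0
1 · 2 · 1 · 0
1 · 0 · 1 · 3
[1] 0 · 1 · 3 · 3
1 · 3 · 1 · 3
1 · 3 · 1 · 0
1 · 2 · 1 · 0
1 · 0 · 1 · 3
[2] 0 · 2 · 3 · 3
2 · 1 · 2 · 3
2 · 0 · 2 · 0
1 · 3 · 1 · 0
1 · 0 · 1 · 3
[3] 0 · 2 · 3 · 3
2 · 2 · 2 · 3
2 · 0 · 2 · 0
1 · 3 · 1 · 0
1 · 0 · 1 · 3
[4] 0 · 2 · 3 · 3
2 · 3 · 2 · 3
2 · 0 · 2 · 0
1 · 3 · 1 · 0
1 · 0 · 1 · 3
[5] 0 · 3 · 3 · 3
3 · 0 · 3 · 3
2 · 1 · 2 · 0
1 · 3 · 1 · 0
1 · 0 · 1 · 3
[6] 0 · 3 · 3 · 3
3 · 1 · 3 · 3
2 · 1 · 2 · 0
1 · 3 · 1 · 0
1 · 0 · 1 · 3
[7] 0 · 3 · 3 · 3
3 · 2 · 3 · 3
2 · 1 · 2 · 0
1 · 3 · 1 · 0
1 · 0 · 1 · 3
[8] 0 · 3 · 3 · 3
3 · 3 · 3 · 3
2 · 1 · 2 · 0
1 · 3 · 1 · 0
1 · 0 · 1 · 3
[9] 2 · 1 · 2 · 1
0 · 3 · 2 · 1
3 · 2 · 3 · 1
1 · 3 · 1 · 0
1 · 0 · 1 · 3
[10] 2 · 2 · 2 · 1
1 · 0 · 3 · 1
3 · 3 · 3 · 1
1 · 3 · 1 · 0
1 · 0 · 1 · 3
[11] 2 · 2 · 2 · 1
1 · 1 · 3 · 1
3 · 3 · 3 · 1
1 · 3 · 1 · 0
1 · 0 · 1 · 3
[12] 2 · 2 · 2 · 1
1 · 2 · 3 · 1
3 · 3 · 3 · 1
1 · 3 · 1 · 0
1 · 0 · 1 · 3
[13] 2 · 2 · 2 · 1
1 · 3 · 3 · 1
3 · 3 · 3 · 1
1 · 3 · 1 · 0
1 · 0 · 1 · 3
[14] 2 · 3 · 3 · 1
3 · 2 · 1 · 2
0 · 3 · 1 · 2
3 · 0 · 3 · 0
1 · 1 · 1 · 3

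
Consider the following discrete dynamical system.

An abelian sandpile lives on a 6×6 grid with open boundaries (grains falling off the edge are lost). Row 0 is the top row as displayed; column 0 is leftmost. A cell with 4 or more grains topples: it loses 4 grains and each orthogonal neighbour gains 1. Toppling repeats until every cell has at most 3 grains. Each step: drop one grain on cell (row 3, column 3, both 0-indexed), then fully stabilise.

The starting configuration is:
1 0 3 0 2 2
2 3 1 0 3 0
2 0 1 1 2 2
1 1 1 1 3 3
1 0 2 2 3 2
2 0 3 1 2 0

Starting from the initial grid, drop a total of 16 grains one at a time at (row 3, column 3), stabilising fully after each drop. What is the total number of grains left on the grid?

62

t=0: 1 0 3 0 2 2
2 3 1 0 3 0
2 0 1 1 2 2
1 1 1 1 3 3
1 0 2 2 3 2
2 0 3 1 2 0
t=1: 1 0 3 0 2 2
2 3 1 0 3 0
2 0 1 1 2 2
1 1 1 2 3 3
1 0 2 2 3 2
2 0 3 1 2 0
t=2: 1 0 3 0 2 2
2 3 1 0 3 0
2 0 1 1 2 2
1 1 1 3 3 3
1 0 2 2 3 2
2 0 3 1 2 0
t=3: 1 0 3 0 2 2
2 3 1 0 3 0
2 0 1 2 3 3
1 1 2 2 2 1
1 0 3 0 2 0
2 0 3 2 3 1
t=4: 1 0 3 0 2 2
2 3 1 0 3 0
2 0 1 2 3 3
1 1 2 3 2 1
1 0 3 0 2 0
2 0 3 2 3 1
t=5: 1 0 3 0 2 2
2 3 1 0 3 0
2 0 1 3 3 3
1 1 3 0 3 1
1 0 3 1 2 0
2 0 3 2 3 1
t=6: 1 0 3 0 2 2
2 3 1 0 3 0
2 0 1 3 3 3
1 1 3 1 3 1
1 0 3 1 2 0
2 0 3 2 3 1
t=7: 1 0 3 0 2 2
2 3 1 0 3 0
2 0 1 3 3 3
1 1 3 2 3 1
1 0 3 1 2 0
2 0 3 2 3 1
t=8: 1 0 3 0 2 2
2 3 1 0 3 0
2 0 1 3 3 3
1 1 3 3 3 1
1 0 3 1 2 0
2 0 3 2 3 1
t=9: 1 0 3 0 3 2
2 3 1 2 0 2
2 0 3 1 3 0
1 2 1 3 1 3
1 1 1 3 3 0
2 1 0 3 3 1
t=10: 1 0 3 0 3 2
2 3 1 2 0 2
2 0 3 2 3 0
1 2 2 1 3 3
1 1 2 2 1 1
2 1 1 1 1 2
t=11: 1 0 3 0 3 2
2 3 1 2 0 2
2 0 3 2 3 0
1 2 2 2 3 3
1 1 2 2 1 1
2 1 1 1 1 2
t=12: 1 0 3 0 3 2
2 3 1 2 0 2
2 0 3 2 3 0
1 2 2 3 3 3
1 1 2 2 1 1
2 1 1 1 1 2
t=13: 1 0 3 0 3 2
2 3 2 3 1 2
2 1 1 1 1 2
1 3 0 3 2 0
1 1 3 3 2 2
2 1 1 1 1 2
t=14: 1 0 3 0 3 2
2 3 2 3 1 2
2 1 1 2 1 2
1 3 2 1 3 0
1 2 0 1 3 2
2 1 2 2 1 2
t=15: 1 0 3 0 3 2
2 3 2 3 1 2
2 1 1 2 1 2
1 3 2 2 3 0
1 2 0 1 3 2
2 1 2 2 1 2
t=16: 1 0 3 0 3 2
2 3 2 3 1 2
2 1 1 2 1 2
1 3 2 3 3 0
1 2 0 1 3 2
2 1 2 2 1 2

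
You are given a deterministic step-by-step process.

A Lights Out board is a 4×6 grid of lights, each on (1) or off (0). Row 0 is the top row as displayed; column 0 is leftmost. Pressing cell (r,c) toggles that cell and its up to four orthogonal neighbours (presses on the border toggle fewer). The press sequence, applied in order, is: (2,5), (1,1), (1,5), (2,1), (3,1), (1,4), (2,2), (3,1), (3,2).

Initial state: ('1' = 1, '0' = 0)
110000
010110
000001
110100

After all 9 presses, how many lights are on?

0) 110000
010110
000001
110100
1) 110000
010111
000010
110101
2) 100000
101111
010010
110101
3) 100001
101100
010011
110101
4) 100001
111100
101011
100101
5) 100001
111100
111011
011101
6) 100011
111011
111001
011101
7) 100011
110011
100101
010101
8) 100011
110011
110101
101101
9) 100011
110011
111101
110001

15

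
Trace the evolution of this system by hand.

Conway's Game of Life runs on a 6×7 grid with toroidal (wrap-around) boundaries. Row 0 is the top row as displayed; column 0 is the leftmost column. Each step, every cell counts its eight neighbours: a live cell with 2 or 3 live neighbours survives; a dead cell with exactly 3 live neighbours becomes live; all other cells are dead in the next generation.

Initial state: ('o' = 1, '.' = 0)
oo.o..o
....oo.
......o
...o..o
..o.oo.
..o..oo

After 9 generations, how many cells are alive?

gen 0: oo.o..o
....oo.
......o
...o..o
..o.oo.
..o..oo
gen 1: oooo...
....oo.
....o.o
...oo.o
..o.o..
..o....
gen 2: .oooo..
ooo.ooo
......o
....o..
..o.oo.
.......
gen 3: ....o.o
....o.o
.o.oo.o
...oo..
...ooo.
.o...o.
gen 4: o...o.o
....o.o
o.o....
.......
..oo.o.
...o..o
gen 5: o..oo.o
.o.o..o
.......
.ooo...
..ooo..
o.oo..o
gen 6: ....o..
..ooooo
oo.o...
.o..o..
o...o..
o.....o
gen 7: o...o..
ooo..oo
oo....o
.oooo..
oo...oo
o....oo
gen 8: ....o..
..o..o.
....o..
...oo..
...o...
....o..
gen 9: ...ooo.
...ooo.
....oo.
...oo..
...o...
...oo..

13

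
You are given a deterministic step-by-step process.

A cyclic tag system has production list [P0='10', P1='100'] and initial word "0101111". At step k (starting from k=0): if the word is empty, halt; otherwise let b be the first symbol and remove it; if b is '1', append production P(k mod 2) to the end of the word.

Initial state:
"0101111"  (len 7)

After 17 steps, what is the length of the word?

0) "0101111"  (len 7)
1) "101111"  (len 6)
2) "01111100"  (len 8)
3) "1111100"  (len 7)
4) "111100100"  (len 9)
5) "1110010010"  (len 10)
6) "110010010100"  (len 12)
7) "1001001010010"  (len 13)
8) "001001010010100"  (len 15)
9) "01001010010100"  (len 14)
10) "1001010010100"  (len 13)
11) "00101001010010"  (len 14)
12) "0101001010010"  (len 13)
13) "101001010010"  (len 12)
14) "01001010010100"  (len 14)
15) "1001010010100"  (len 13)
16) "001010010100100"  (len 15)
17) "01010010100100"  (len 14)

14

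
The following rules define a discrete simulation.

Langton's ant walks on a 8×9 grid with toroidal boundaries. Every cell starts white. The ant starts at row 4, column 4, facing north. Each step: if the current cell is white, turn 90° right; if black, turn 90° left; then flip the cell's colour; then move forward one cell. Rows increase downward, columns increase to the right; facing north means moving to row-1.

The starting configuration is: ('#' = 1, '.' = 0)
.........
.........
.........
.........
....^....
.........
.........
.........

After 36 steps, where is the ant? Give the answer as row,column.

0,4

[0] .........
.........
.........
.........
....^....
.........
.........
.........
[1] .........
.........
.........
.........
....#>...
.........
.........
.........
[2] .........
.........
.........
.........
....##...
.....v...
.........
.........
[3] .........
.........
.........
.........
....##...
....<#...
.........
.........
[4] .........
.........
.........
.........
....^#...
....##...
.........
.........
[5] .........
.........
.........
.........
...<.#...
....##...
.........
.........
[6] .........
.........
.........
...^.....
...#.#...
....##...
.........
.........
[7] .........
.........
.........
...#>....
...#.#...
....##...
.........
.........
[8] .........
.........
.........
...##....
...#v#...
....##...
.........
.........
[9] .........
.........
.........
...##....
...<##...
....##...
.........
.........
[10] .........
.........
.........
...##....
....##...
...v##...
.........
.........
[11] .........
.........
.........
...##....
....##...
..<###...
.........
.........
[12] .........
.........
.........
...##....
..^.##...
..####...
.........
.........
[13] .........
.........
.........
...##....
..#>##...
..####...
.........
.........
[14] .........
.........
.........
...##....
..####...
..#v##...
.........
.........
[15] .........
.........
.........
...##....
..####...
..#.>#...
.........
.........
[16] .........
.........
.........
...##....
..##^#...
..#..#...
.........
.........
[17] .........
.........
.........
...##....
..#<.#...
..#..#...
.........
.........
[18] .........
.........
.........
...##....
..#..#...
..#v.#...
.........
.........
[19] .........
.........
.........
...##....
..#..#...
..<#.#...
.........
.........
[20] .........
.........
.........
...##....
..#..#...
...#.#...
..v......
.........
[21] .........
.........
.........
...##....
..#..#...
...#.#...
.<#......
.........
[22] .........
.........
.........
...##....
..#..#...
.^.#.#...
.##......
.........
[23] .........
.........
.........
...##....
..#..#...
.#>#.#...
.##......
.........
[24] .........
.........
.........
...##....
..#..#...
.###.#...
.#v......
.........
[25] .........
.........
.........
...##....
..#..#...
.###.#...
.#.>.....
.........
[26] .........
.........
.........
...##....
..#..#...
.###.#...
.#.#.....
...v.....
[27] .........
.........
.........
...##....
..#..#...
.###.#...
.#.#.....
..<#.....
[28] .........
.........
.........
...##....
..#..#...
.###.#...
.#^#.....
..##.....
[29] .........
.........
.........
...##....
..#..#...
.###.#...
.##>.....
..##.....
[30] .........
.........
.........
...##....
..#..#...
.##^.#...
.##......
..##.....
[31] .........
.........
.........
...##....
..#..#...
.#<..#...
.##......
..##.....
[32] .........
.........
.........
...##....
..#..#...
.#...#...
.#v......
..##.....
[33] .........
.........
.........
...##....
..#..#...
.#...#...
.#.>.....
..##.....
[34] .........
.........
.........
...##....
..#..#...
.#...#...
.#.#.....
..#v.....
[35] .........
.........
.........
...##....
..#..#...
.#...#...
.#.#.....
..#.>....
[36] ....v....
.........
.........
...##....
..#..#...
.#...#...
.#.#.....
..#.#....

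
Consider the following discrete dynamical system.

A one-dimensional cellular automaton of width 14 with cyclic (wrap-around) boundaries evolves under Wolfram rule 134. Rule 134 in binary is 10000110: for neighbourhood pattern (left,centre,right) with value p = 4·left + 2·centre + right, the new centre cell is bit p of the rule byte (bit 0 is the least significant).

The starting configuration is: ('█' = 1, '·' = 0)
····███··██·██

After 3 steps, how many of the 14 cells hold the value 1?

2

k=0  ····███··██·██
k=1  ···█·█··█·····
k=2  ··██·█·██·····
k=3  ·█···█········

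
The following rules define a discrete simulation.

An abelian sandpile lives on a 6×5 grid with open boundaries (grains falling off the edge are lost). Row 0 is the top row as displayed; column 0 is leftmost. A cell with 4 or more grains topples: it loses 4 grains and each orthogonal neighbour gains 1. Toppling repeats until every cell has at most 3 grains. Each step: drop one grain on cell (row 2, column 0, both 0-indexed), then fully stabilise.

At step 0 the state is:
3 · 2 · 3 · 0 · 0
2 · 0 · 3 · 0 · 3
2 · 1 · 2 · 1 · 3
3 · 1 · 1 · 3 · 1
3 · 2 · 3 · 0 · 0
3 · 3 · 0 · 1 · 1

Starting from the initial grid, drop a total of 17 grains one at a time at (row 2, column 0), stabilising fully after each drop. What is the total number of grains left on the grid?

49

k=0  3 · 2 · 3 · 0 · 0
2 · 0 · 3 · 0 · 3
2 · 1 · 2 · 1 · 3
3 · 1 · 1 · 3 · 1
3 · 2 · 3 · 0 · 0
3 · 3 · 0 · 1 · 1
k=1  3 · 2 · 3 · 0 · 0
2 · 0 · 3 · 0 · 3
3 · 1 · 2 · 1 · 3
3 · 1 · 1 · 3 · 1
3 · 2 · 3 · 0 · 0
3 · 3 · 0 · 1 · 1
k=2  3 · 2 · 3 · 0 · 0
3 · 0 · 3 · 0 · 3
1 · 2 · 2 · 1 · 3
1 · 3 · 2 · 3 · 1
2 · 1 · 0 · 1 · 0
1 · 1 · 2 · 1 · 1
k=3  3 · 2 · 3 · 0 · 0
3 · 0 · 3 · 0 · 3
2 · 2 · 2 · 1 · 3
1 · 3 · 2 · 3 · 1
2 · 1 · 0 · 1 · 0
1 · 1 · 2 · 1 · 1
k=4  3 · 2 · 3 · 0 · 0
3 · 0 · 3 · 0 · 3
3 · 2 · 2 · 1 · 3
1 · 3 · 2 · 3 · 1
2 · 1 · 0 · 1 · 0
1 · 1 · 2 · 1 · 1
k=5  0 · 3 · 3 · 0 · 0
1 · 1 · 3 · 0 · 3
1 · 3 · 2 · 1 · 3
2 · 3 · 2 · 3 · 1
2 · 1 · 0 · 1 · 0
1 · 1 · 2 · 1 · 1
k=6  0 · 3 · 3 · 0 · 0
1 · 1 · 3 · 0 · 3
2 · 3 · 2 · 1 · 3
2 · 3 · 2 · 3 · 1
2 · 1 · 0 · 1 · 0
1 · 1 · 2 · 1 · 1
k=7  0 · 3 · 3 · 0 · 0
1 · 1 · 3 · 0 · 3
3 · 3 · 2 · 1 · 3
2 · 3 · 2 · 3 · 1
2 · 1 · 0 · 1 · 0
1 · 1 · 2 · 1 · 1
k=8  0 · 3 · 3 · 0 · 0
2 · 2 · 3 · 0 · 3
2 · 1 · 3 · 1 · 3
0 · 1 · 3 · 3 · 1
3 · 2 · 0 · 1 · 0
1 · 1 · 2 · 1 · 1
k=9  0 · 3 · 3 · 0 · 0
2 · 2 · 3 · 0 · 3
3 · 1 · 3 · 1 · 3
0 · 1 · 3 · 3 · 1
3 · 2 · 0 · 1 · 0
1 · 1 · 2 · 1 · 1
k=10  0 · 3 · 3 · 0 · 0
3 · 2 · 3 · 0 · 3
0 · 2 · 3 · 1 · 3
1 · 1 · 3 · 3 · 1
3 · 2 · 0 · 1 · 0
1 · 1 · 2 · 1 · 1
k=11  0 · 3 · 3 · 0 · 0
3 · 2 · 3 · 0 · 3
1 · 2 · 3 · 1 · 3
1 · 1 · 3 · 3 · 1
3 · 2 · 0 · 1 · 0
1 · 1 · 2 · 1 · 1
k=12  0 · 3 · 3 · 0 · 0
3 · 2 · 3 · 0 · 3
2 · 2 · 3 · 1 · 3
1 · 1 · 3 · 3 · 1
3 · 2 · 0 · 1 · 0
1 · 1 · 2 · 1 · 1
k=13  0 · 3 · 3 · 0 · 0
3 · 2 · 3 · 0 · 3
3 · 2 · 3 · 1 · 3
1 · 1 · 3 · 3 · 1
3 · 2 · 0 · 1 · 0
1 · 1 · 2 · 1 · 1
k=14  1 · 3 · 3 · 0 · 0
0 · 3 · 3 · 0 · 3
1 · 3 · 3 · 1 · 3
2 · 1 · 3 · 3 · 1
3 · 2 · 0 · 1 · 0
1 · 1 · 2 · 1 · 1
k=15  1 · 3 · 3 · 0 · 0
0 · 3 · 3 · 0 · 3
2 · 3 · 3 · 1 · 3
2 · 1 · 3 · 3 · 1
3 · 2 · 0 · 1 · 0
1 · 1 · 2 · 1 · 1
k=16  1 · 3 · 3 · 0 · 0
0 · 3 · 3 · 0 · 3
3 · 3 · 3 · 1 · 3
2 · 1 · 3 · 3 · 1
3 · 2 · 0 · 1 · 0
1 · 1 · 2 · 1 · 1
k=17  2 · 1 · 1 · 1 · 0
2 · 2 · 2 · 1 · 3
1 · 2 · 2 · 3 · 3
3 · 3 · 1 · 0 · 2
3 · 2 · 1 · 2 · 0
1 · 1 · 2 · 1 · 1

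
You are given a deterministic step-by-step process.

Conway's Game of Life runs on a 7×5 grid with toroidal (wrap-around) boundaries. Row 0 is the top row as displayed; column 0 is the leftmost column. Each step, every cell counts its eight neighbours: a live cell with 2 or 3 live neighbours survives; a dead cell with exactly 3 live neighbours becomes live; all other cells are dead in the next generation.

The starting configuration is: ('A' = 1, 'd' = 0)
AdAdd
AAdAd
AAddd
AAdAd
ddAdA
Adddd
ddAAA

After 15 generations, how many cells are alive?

k=0  AdAdd
AAdAd
AAddd
AAdAd
ddAdA
Adddd
ddAAA
k=1  Adddd
ddddd
ddddd
dddAd
ddAAA
AAAdd
AdAAA
k=2  AAdAd
ddddd
ddddd
ddAAA
AdddA
ddddd
ddAAd
k=3  dAdAA
ddddd
dddAd
AddAA
AdddA
dddAA
dAAAA
k=4  dAddA
ddAAA
dddAd
AddAd
ddddd
dAddd
dAddd
k=5  dAddA
AdAdA
ddddd
ddddA
ddddd
ddddd
dAAdd
k=6  ddddA
AAdAA
AddAA
ddddd
ddddd
ddddd
AAAdd
k=7  ddddd
dAAdd
dAAAd
ddddA
ddddd
dAddd
AAddd
k=8  AdAdd
dAdAd
AAdAd
ddAAd
ddddd
AAddd
AAddd
k=9  AdAdA
dddAd
AAdAd
dAAAA
dAAdd
AAddd
ddAdA
k=10  AAAdA
dddAd
AAddd
ddddA
ddddA
AddAd
ddAdA
k=11  AAAdA
dddAd
AdddA
ddddA
AddAA
AddAd
ddAdd
k=12  AAAdA
ddAAd
AddAA
ddddd
AddAd
AAAAd
ddAdd
k=13  AdddA
ddddd
ddAAA
AddAd
AddAd
AddAd
ddddd
k=14  ddddd
Adddd
ddAAA
AAddd
AAAAd
ddddd
Adddd
k=15  ddddd
dddAA
ddAAA
ddddd
AdAdA
AdAdA
ddddd

11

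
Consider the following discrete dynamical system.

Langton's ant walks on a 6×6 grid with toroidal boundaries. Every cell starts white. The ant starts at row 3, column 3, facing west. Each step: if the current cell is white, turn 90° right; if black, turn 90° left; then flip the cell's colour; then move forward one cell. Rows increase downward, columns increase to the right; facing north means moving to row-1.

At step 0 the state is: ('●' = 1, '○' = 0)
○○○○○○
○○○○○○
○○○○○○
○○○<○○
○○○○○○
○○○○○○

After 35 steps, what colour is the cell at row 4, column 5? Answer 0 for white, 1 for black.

step 0: ○○○○○○
○○○○○○
○○○○○○
○○○<○○
○○○○○○
○○○○○○
step 1: ○○○○○○
○○○○○○
○○○^○○
○○○●○○
○○○○○○
○○○○○○
step 2: ○○○○○○
○○○○○○
○○○●>○
○○○●○○
○○○○○○
○○○○○○
step 3: ○○○○○○
○○○○○○
○○○●●○
○○○●v○
○○○○○○
○○○○○○
step 4: ○○○○○○
○○○○○○
○○○●●○
○○○<●○
○○○○○○
○○○○○○
step 5: ○○○○○○
○○○○○○
○○○●●○
○○○○●○
○○○v○○
○○○○○○
step 6: ○○○○○○
○○○○○○
○○○●●○
○○○○●○
○○<●○○
○○○○○○
step 7: ○○○○○○
○○○○○○
○○○●●○
○○^○●○
○○●●○○
○○○○○○
step 8: ○○○○○○
○○○○○○
○○○●●○
○○●>●○
○○●●○○
○○○○○○
step 9: ○○○○○○
○○○○○○
○○○●●○
○○●●●○
○○●v○○
○○○○○○
step 10: ○○○○○○
○○○○○○
○○○●●○
○○●●●○
○○●○>○
○○○○○○
step 11: ○○○○○○
○○○○○○
○○○●●○
○○●●●○
○○●○●○
○○○○v○
step 12: ○○○○○○
○○○○○○
○○○●●○
○○●●●○
○○●○●○
○○○<●○
step 13: ○○○○○○
○○○○○○
○○○●●○
○○●●●○
○○●^●○
○○○●●○
step 14: ○○○○○○
○○○○○○
○○○●●○
○○●●●○
○○●●>○
○○○●●○
step 15: ○○○○○○
○○○○○○
○○○●●○
○○●●^○
○○●●○○
○○○●●○
step 16: ○○○○○○
○○○○○○
○○○●●○
○○●<○○
○○●●○○
○○○●●○
step 17: ○○○○○○
○○○○○○
○○○●●○
○○●○○○
○○●v○○
○○○●●○
step 18: ○○○○○○
○○○○○○
○○○●●○
○○●○○○
○○●○>○
○○○●●○
step 19: ○○○○○○
○○○○○○
○○○●●○
○○●○○○
○○●○●○
○○○●v○
step 20: ○○○○○○
○○○○○○
○○○●●○
○○●○○○
○○●○●○
○○○●○>
step 21: ○○○○○v
○○○○○○
○○○●●○
○○●○○○
○○●○●○
○○○●○●
step 22: ○○○○<●
○○○○○○
○○○●●○
○○●○○○
○○●○●○
○○○●○●
step 23: ○○○○●●
○○○○○○
○○○●●○
○○●○○○
○○●○●○
○○○●^●
step 24: ○○○○●●
○○○○○○
○○○●●○
○○●○○○
○○●○●○
○○○●●>
step 25: ○○○○●●
○○○○○○
○○○●●○
○○●○○○
○○●○●^
○○○●●○
step 26: ○○○○●●
○○○○○○
○○○●●○
○○●○○○
>○●○●●
○○○●●○
step 27: ○○○○●●
○○○○○○
○○○●●○
○○●○○○
●○●○●●
v○○●●○
step 28: ○○○○●●
○○○○○○
○○○●●○
○○●○○○
●○●○●●
●○○●●<
step 29: ○○○○●●
○○○○○○
○○○●●○
○○●○○○
●○●○●^
●○○●●●
step 30: ○○○○●●
○○○○○○
○○○●●○
○○●○○○
●○●○<○
●○○●●●
step 31: ○○○○●●
○○○○○○
○○○●●○
○○●○○○
●○●○○○
●○○●v●
step 32: ○○○○●●
○○○○○○
○○○●●○
○○●○○○
●○●○○○
●○○●○>
step 33: ○○○○●●
○○○○○○
○○○●●○
○○●○○○
●○●○○^
●○○●○○
step 34: ○○○○●●
○○○○○○
○○○●●○
○○●○○○
>○●○○●
●○○●○○
step 35: ○○○○●●
○○○○○○
○○○●●○
^○●○○○
○○●○○●
●○○●○○

1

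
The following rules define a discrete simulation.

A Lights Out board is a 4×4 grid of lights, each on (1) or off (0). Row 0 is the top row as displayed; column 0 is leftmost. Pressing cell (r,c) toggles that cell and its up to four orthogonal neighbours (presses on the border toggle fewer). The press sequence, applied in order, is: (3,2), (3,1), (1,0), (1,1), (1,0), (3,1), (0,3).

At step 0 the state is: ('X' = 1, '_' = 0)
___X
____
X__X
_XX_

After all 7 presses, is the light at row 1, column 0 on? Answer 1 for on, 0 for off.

t=0: ___X
____
X__X
_XX_
t=1: ___X
____
X_XX
___X
t=2: ___X
____
XXXX
XXXX
t=3: X__X
XX__
_XXX
XXXX
t=4: XX_X
__X_
__XX
XXXX
t=5: _X_X
XXX_
X_XX
XXXX
t=6: _X_X
XXX_
XXXX
___X
t=7: _XX_
XXXX
XXXX
___X

1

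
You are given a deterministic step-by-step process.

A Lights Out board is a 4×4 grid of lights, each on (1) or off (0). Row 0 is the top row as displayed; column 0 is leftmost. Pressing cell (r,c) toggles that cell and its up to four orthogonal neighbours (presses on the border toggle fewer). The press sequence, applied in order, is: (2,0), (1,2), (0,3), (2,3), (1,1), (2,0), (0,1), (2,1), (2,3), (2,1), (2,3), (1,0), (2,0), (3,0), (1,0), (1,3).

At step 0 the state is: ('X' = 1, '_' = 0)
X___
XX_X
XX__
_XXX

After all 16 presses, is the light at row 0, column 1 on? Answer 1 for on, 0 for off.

k=0  X___
XX_X
XX__
_XXX
k=1  X___
_X_X
____
XXXX
k=2  X_X_
__X_
__X_
XXXX
k=3  X__X
__XX
__X_
XXXX
k=4  X__X
__X_
___X
XXX_
k=5  XX_X
XX__
_X_X
XXX_
k=6  XX_X
_X__
X__X
_XX_
k=7  __XX
____
X__X
_XX_
k=8  __XX
_X__
_XXX
__X_
k=9  __XX
_X_X
_X__
__XX
k=10  __XX
___X
X_X_
_XXX
k=11  __XX
____
X__X
_XX_
k=12  X_XX
XX__
___X
_XX_
k=13  X_XX
_X__
XX_X
XXX_
k=14  X_XX
_X__
_X_X
__X_
k=15  __XX
X___
XX_X
__X_
k=16  __X_
X_XX
XX__
__X_

0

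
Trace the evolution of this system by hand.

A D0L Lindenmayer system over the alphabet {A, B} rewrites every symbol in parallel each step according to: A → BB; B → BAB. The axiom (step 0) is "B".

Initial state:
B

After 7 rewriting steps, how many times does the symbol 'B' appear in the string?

896

k=0  B
k=1  BAB
k=2  BABBBBAB
k=3  BABBBBABBABBABBABBBBAB
k=4  BABBBBABBABBABBABBBBABBABBBBABBABBBBABBABBBBABBABBABBABBBBAB
k=5  BABBBBABBABBABBABBBBABBABBBBABBABBBBABBABBBBABBABBABBABBBB…BBBBABBABBABBABBBBABBABBBBABBABBBBABBABBBBABBABBABBABBBBAB  (len 164)
k=6  BABBBBABBABBABBABBBBABBABBBBABBABBBBABBABBBBABBABBABBABBBB…BBBBABBABBABBABBBBABBABBBBABBABBBBABBABBBBABBABBABBABBBBAB  (len 448)
k=7  BABBBBABBABBABBABBBBABBABBBBABBABBBBABBABBBBABBABBABBABBBB…BBBBABBABBABBABBBBABBABBBBABBABBBBABBABBBBABBABBABBABBBBAB  (len 1224)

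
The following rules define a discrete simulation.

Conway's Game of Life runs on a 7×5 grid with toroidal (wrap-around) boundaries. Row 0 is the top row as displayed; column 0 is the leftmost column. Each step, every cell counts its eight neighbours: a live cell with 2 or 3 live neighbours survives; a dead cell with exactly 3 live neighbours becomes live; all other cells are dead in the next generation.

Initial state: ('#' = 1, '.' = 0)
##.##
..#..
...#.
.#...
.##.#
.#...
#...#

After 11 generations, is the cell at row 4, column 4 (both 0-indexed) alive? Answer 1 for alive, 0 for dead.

1

t=0: ##.##
..#..
...#.
.#...
.##.#
.#...
#...#
t=1: .###.
###..
..#..
##.#.
.##..
.####
..##.
t=2: #...#
#....
...##
#..#.
.....
#...#
#....
t=3: ##..#
#..#.
#..#.
...#.
#....
#...#
.#...
t=4: .##.#
..##.
..##.
.....
#....
##..#
.#...
t=5: ##...
....#
..##.
.....
##..#
.#..#
...##
t=6: #..#.
#####
...#.
#####
.#..#
.##..
.####
t=7: .....
##...
.....
.#...
....#
....#
....#
t=8: #....
.....
##...
.....
#....
#..##
.....
t=9: .....
##...
.....
##...
#....
#...#
#....
t=10: ##...
.....
.....
##...
.....
##..#
#...#
t=11: ##..#
.....
.....
.....
....#
.#..#
.....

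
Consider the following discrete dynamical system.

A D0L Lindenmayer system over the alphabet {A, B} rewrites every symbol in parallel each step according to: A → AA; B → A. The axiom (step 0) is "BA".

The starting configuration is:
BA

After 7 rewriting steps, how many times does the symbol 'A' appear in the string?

192

step 0: BA
step 1: AAA
step 2: AAAAAA
step 3: AAAAAAAAAAAA
step 4: AAAAAAAAAAAAAAAAAAAAAAAA
step 5: AAAAAAAAAAAAAAAAAAAAAAAAAAAAAAAAAAAAAAAAAAAAAAAA
step 6: AAAAAAAAAAAAAAAAAAAAAAAAAAAAAAAAAAAAAAAAAAAAAAAAAAAAAAAAAAAAAAAAAAAAAAAAAAAAAAAAAAAAAAAAAAAAAAAA
step 7: AAAAAAAAAAAAAAAAAAAAAAAAAAAAAAAAAAAAAAAAAAAAAAAAAAAAAAAAAA…AAAAAAAAAAAAAAAAAAAAAAAAAAAAAAAAAAAAAAAAAAAAAAAAAAAAAAAAAA  (len 192)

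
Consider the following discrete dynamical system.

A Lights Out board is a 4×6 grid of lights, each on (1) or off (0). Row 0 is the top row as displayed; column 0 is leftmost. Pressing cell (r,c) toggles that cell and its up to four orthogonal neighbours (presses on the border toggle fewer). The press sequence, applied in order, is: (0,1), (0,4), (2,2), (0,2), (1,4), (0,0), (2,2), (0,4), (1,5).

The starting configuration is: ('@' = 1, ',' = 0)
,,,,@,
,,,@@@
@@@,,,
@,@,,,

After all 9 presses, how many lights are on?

step 0: ,,,,@,
,,,@@@
@@@,,,
@,@,,,
step 1: @@@,@,
,@,@@@
@@@,,,
@,@,,,
step 2: @@@@,@
,@,@,@
@@@,,,
@,@,,,
step 3: @@@@,@
,@@@,@
@,,@,,
@,,,,,
step 4: @,,,,@
,@,@,@
@,,@,,
@,,,,,
step 5: @,,,@@
,@,,@,
@,,@@,
@,,,,,
step 6: ,@,,@@
@@,,@,
@,,@@,
@,,,,,
step 7: ,@,,@@
@@@,@,
@@@,@,
@,@,,,
step 8: ,@,@,,
@@@,,,
@@@,@,
@,@,,,
step 9: ,@,@,@
@@@,@@
@@@,@@
@,@,,,

15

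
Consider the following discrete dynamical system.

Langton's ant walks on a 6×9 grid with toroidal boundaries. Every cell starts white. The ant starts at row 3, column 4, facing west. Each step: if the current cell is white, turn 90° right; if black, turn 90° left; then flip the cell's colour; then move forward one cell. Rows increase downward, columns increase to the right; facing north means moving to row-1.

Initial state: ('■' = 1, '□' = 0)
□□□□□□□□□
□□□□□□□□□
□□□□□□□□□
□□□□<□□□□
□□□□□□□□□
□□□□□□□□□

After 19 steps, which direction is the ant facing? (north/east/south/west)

[0] □□□□□□□□□
□□□□□□□□□
□□□□□□□□□
□□□□<□□□□
□□□□□□□□□
□□□□□□□□□
[1] □□□□□□□□□
□□□□□□□□□
□□□□^□□□□
□□□□■□□□□
□□□□□□□□□
□□□□□□□□□
[2] □□□□□□□□□
□□□□□□□□□
□□□□■>□□□
□□□□■□□□□
□□□□□□□□□
□□□□□□□□□
[3] □□□□□□□□□
□□□□□□□□□
□□□□■■□□□
□□□□■v□□□
□□□□□□□□□
□□□□□□□□□
[4] □□□□□□□□□
□□□□□□□□□
□□□□■■□□□
□□□□<■□□□
□□□□□□□□□
□□□□□□□□□
[5] □□□□□□□□□
□□□□□□□□□
□□□□■■□□□
□□□□□■□□□
□□□□v□□□□
□□□□□□□□□
[6] □□□□□□□□□
□□□□□□□□□
□□□□■■□□□
□□□□□■□□□
□□□<■□□□□
□□□□□□□□□
[7] □□□□□□□□□
□□□□□□□□□
□□□□■■□□□
□□□^□■□□□
□□□■■□□□□
□□□□□□□□□
[8] □□□□□□□□□
□□□□□□□□□
□□□□■■□□□
□□□■>■□□□
□□□■■□□□□
□□□□□□□□□
[9] □□□□□□□□□
□□□□□□□□□
□□□□■■□□□
□□□■■■□□□
□□□■v□□□□
□□□□□□□□□
[10] □□□□□□□□□
□□□□□□□□□
□□□□■■□□□
□□□■■■□□□
□□□■□>□□□
□□□□□□□□□
[11] □□□□□□□□□
□□□□□□□□□
□□□□■■□□□
□□□■■■□□□
□□□■□■□□□
□□□□□v□□□
[12] □□□□□□□□□
□□□□□□□□□
□□□□■■□□□
□□□■■■□□□
□□□■□■□□□
□□□□<■□□□
[13] □□□□□□□□□
□□□□□□□□□
□□□□■■□□□
□□□■■■□□□
□□□■^■□□□
□□□□■■□□□
[14] □□□□□□□□□
□□□□□□□□□
□□□□■■□□□
□□□■■■□□□
□□□■■>□□□
□□□□■■□□□
[15] □□□□□□□□□
□□□□□□□□□
□□□□■■□□□
□□□■■^□□□
□□□■■□□□□
□□□□■■□□□
[16] □□□□□□□□□
□□□□□□□□□
□□□□■■□□□
□□□■<□□□□
□□□■■□□□□
□□□□■■□□□
[17] □□□□□□□□□
□□□□□□□□□
□□□□■■□□□
□□□■□□□□□
□□□■v□□□□
□□□□■■□□□
[18] □□□□□□□□□
□□□□□□□□□
□□□□■■□□□
□□□■□□□□□
□□□■□>□□□
□□□□■■□□□
[19] □□□□□□□□□
□□□□□□□□□
□□□□■■□□□
□□□■□□□□□
□□□■□■□□□
□□□□■v□□□

south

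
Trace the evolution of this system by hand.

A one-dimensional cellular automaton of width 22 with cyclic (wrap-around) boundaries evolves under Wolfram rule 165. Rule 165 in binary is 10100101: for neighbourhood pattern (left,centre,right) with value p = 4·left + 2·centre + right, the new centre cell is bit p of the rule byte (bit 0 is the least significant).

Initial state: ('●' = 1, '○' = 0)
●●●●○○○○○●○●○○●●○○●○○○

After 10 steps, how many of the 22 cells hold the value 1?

step 0: ●●●●○○○○○●○●○○●●○○●○○○
step 1: ○●●○○●●●○●●●○○○○○○●○●○
step 2: ○○○○○○●○●○●○○●●●●○●●●○
step 3: ●●●●●○●●●●●○○○●●○●○●○○
step 4: ○●●●○●○●●●○○●○○○●●●●○○
step 5: ○○●○●●●○●○○○●○●○○●●○○●
step 6: ○○●●○●○●●○●○●●●○○○○○○●
step 7: ○○○○●●●○○●●●○●○○●●●●○●
step 8: ○●●○○●○○○○●○●●○○○●●○●●
step 9: ●○○○○●○●●○●●○○○●○○○●○○
step 10: ●○●●○●●○○●○○○●○●○●○●○○

10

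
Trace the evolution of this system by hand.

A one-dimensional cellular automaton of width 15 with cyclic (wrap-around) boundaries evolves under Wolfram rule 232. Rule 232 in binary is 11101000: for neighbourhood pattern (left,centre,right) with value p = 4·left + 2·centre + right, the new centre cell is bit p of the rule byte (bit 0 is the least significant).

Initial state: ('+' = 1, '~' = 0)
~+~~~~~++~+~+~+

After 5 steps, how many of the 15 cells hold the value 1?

k=0  ~+~~~~~++~+~+~+
k=1  +~~~~~~+++~+~+~
k=2  ~~~~~~~++++~+~+
k=3  ~~~~~~~+++++~+~
k=4  ~~~~~~~++++++~~
k=5  ~~~~~~~++++++~~

6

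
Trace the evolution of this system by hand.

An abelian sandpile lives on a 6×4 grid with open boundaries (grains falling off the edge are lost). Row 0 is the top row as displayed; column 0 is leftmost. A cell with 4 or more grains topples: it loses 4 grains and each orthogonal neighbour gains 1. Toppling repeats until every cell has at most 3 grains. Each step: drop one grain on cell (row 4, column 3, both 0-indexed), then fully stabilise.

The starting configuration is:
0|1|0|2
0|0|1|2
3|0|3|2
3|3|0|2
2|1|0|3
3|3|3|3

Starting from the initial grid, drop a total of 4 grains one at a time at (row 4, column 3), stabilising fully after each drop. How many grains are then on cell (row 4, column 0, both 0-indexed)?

[0] 0|1|0|2
0|0|1|2
3|0|3|2
3|3|0|2
2|1|0|3
3|3|3|3
[1] 0|1|0|2
0|0|1|2
3|0|3|2
3|3|0|3
3|2|2|1
0|1|1|1
[2] 0|1|0|2
0|0|1|2
3|0|3|2
3|3|0|3
3|2|2|2
0|1|1|1
[3] 0|1|0|2
0|0|1|2
3|0|3|2
3|3|0|3
3|2|2|3
0|1|1|1
[4] 0|1|0|2
0|0|1|2
3|0|3|3
3|3|1|0
3|2|3|1
0|1|1|2

3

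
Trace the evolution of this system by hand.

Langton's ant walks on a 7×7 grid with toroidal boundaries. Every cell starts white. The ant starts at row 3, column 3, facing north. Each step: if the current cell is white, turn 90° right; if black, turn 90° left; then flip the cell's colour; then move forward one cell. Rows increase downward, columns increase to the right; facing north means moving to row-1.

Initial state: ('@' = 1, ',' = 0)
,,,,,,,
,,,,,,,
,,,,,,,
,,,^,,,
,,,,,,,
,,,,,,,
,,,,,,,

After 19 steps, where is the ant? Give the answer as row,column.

t=0: ,,,,,,,
,,,,,,,
,,,,,,,
,,,^,,,
,,,,,,,
,,,,,,,
,,,,,,,
t=1: ,,,,,,,
,,,,,,,
,,,,,,,
,,,@>,,
,,,,,,,
,,,,,,,
,,,,,,,
t=2: ,,,,,,,
,,,,,,,
,,,,,,,
,,,@@,,
,,,,v,,
,,,,,,,
,,,,,,,
t=3: ,,,,,,,
,,,,,,,
,,,,,,,
,,,@@,,
,,,<@,,
,,,,,,,
,,,,,,,
t=4: ,,,,,,,
,,,,,,,
,,,,,,,
,,,^@,,
,,,@@,,
,,,,,,,
,,,,,,,
t=5: ,,,,,,,
,,,,,,,
,,,,,,,
,,<,@,,
,,,@@,,
,,,,,,,
,,,,,,,
t=6: ,,,,,,,
,,,,,,,
,,^,,,,
,,@,@,,
,,,@@,,
,,,,,,,
,,,,,,,
t=7: ,,,,,,,
,,,,,,,
,,@>,,,
,,@,@,,
,,,@@,,
,,,,,,,
,,,,,,,
t=8: ,,,,,,,
,,,,,,,
,,@@,,,
,,@v@,,
,,,@@,,
,,,,,,,
,,,,,,,
t=9: ,,,,,,,
,,,,,,,
,,@@,,,
,,<@@,,
,,,@@,,
,,,,,,,
,,,,,,,
t=10: ,,,,,,,
,,,,,,,
,,@@,,,
,,,@@,,
,,v@@,,
,,,,,,,
,,,,,,,
t=11: ,,,,,,,
,,,,,,,
,,@@,,,
,,,@@,,
,<@@@,,
,,,,,,,
,,,,,,,
t=12: ,,,,,,,
,,,,,,,
,,@@,,,
,^,@@,,
,@@@@,,
,,,,,,,
,,,,,,,
t=13: ,,,,,,,
,,,,,,,
,,@@,,,
,@>@@,,
,@@@@,,
,,,,,,,
,,,,,,,
t=14: ,,,,,,,
,,,,,,,
,,@@,,,
,@@@@,,
,@v@@,,
,,,,,,,
,,,,,,,
t=15: ,,,,,,,
,,,,,,,
,,@@,,,
,@@@@,,
,@,>@,,
,,,,,,,
,,,,,,,
t=16: ,,,,,,,
,,,,,,,
,,@@,,,
,@@^@,,
,@,,@,,
,,,,,,,
,,,,,,,
t=17: ,,,,,,,
,,,,,,,
,,@@,,,
,@<,@,,
,@,,@,,
,,,,,,,
,,,,,,,
t=18: ,,,,,,,
,,,,,,,
,,@@,,,
,@,,@,,
,@v,@,,
,,,,,,,
,,,,,,,
t=19: ,,,,,,,
,,,,,,,
,,@@,,,
,@,,@,,
,<@,@,,
,,,,,,,
,,,,,,,

4,1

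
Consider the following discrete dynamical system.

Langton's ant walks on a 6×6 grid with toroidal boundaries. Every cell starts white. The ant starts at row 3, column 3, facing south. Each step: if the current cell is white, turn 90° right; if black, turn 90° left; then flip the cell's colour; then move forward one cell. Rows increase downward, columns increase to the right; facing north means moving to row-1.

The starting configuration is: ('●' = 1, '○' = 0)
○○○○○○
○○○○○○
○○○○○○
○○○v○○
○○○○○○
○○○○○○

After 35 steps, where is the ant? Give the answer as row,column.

t=0: ○○○○○○
○○○○○○
○○○○○○
○○○v○○
○○○○○○
○○○○○○
t=1: ○○○○○○
○○○○○○
○○○○○○
○○<●○○
○○○○○○
○○○○○○
t=2: ○○○○○○
○○○○○○
○○^○○○
○○●●○○
○○○○○○
○○○○○○
t=3: ○○○○○○
○○○○○○
○○●>○○
○○●●○○
○○○○○○
○○○○○○
t=4: ○○○○○○
○○○○○○
○○●●○○
○○●v○○
○○○○○○
○○○○○○
t=5: ○○○○○○
○○○○○○
○○●●○○
○○●○>○
○○○○○○
○○○○○○
t=6: ○○○○○○
○○○○○○
○○●●○○
○○●○●○
○○○○v○
○○○○○○
t=7: ○○○○○○
○○○○○○
○○●●○○
○○●○●○
○○○<●○
○○○○○○
t=8: ○○○○○○
○○○○○○
○○●●○○
○○●^●○
○○○●●○
○○○○○○
t=9: ○○○○○○
○○○○○○
○○●●○○
○○●●>○
○○○●●○
○○○○○○
t=10: ○○○○○○
○○○○○○
○○●●^○
○○●●○○
○○○●●○
○○○○○○
t=11: ○○○○○○
○○○○○○
○○●●●>
○○●●○○
○○○●●○
○○○○○○
t=12: ○○○○○○
○○○○○○
○○●●●●
○○●●○v
○○○●●○
○○○○○○
t=13: ○○○○○○
○○○○○○
○○●●●●
○○●●<●
○○○●●○
○○○○○○
t=14: ○○○○○○
○○○○○○
○○●●^●
○○●●●●
○○○●●○
○○○○○○
t=15: ○○○○○○
○○○○○○
○○●<○●
○○●●●●
○○○●●○
○○○○○○
t=16: ○○○○○○
○○○○○○
○○●○○●
○○●v●●
○○○●●○
○○○○○○
t=17: ○○○○○○
○○○○○○
○○●○○●
○○●○>●
○○○●●○
○○○○○○
t=18: ○○○○○○
○○○○○○
○○●○^●
○○●○○●
○○○●●○
○○○○○○
t=19: ○○○○○○
○○○○○○
○○●○●>
○○●○○●
○○○●●○
○○○○○○
t=20: ○○○○○○
○○○○○^
○○●○●○
○○●○○●
○○○●●○
○○○○○○
t=21: ○○○○○○
>○○○○●
○○●○●○
○○●○○●
○○○●●○
○○○○○○
t=22: ○○○○○○
●○○○○●
v○●○●○
○○●○○●
○○○●●○
○○○○○○
t=23: ○○○○○○
●○○○○●
●○●○●<
○○●○○●
○○○●●○
○○○○○○
t=24: ○○○○○○
●○○○○^
●○●○●●
○○●○○●
○○○●●○
○○○○○○
t=25: ○○○○○○
●○○○<○
●○●○●●
○○●○○●
○○○●●○
○○○○○○
t=26: ○○○○^○
●○○○●○
●○●○●●
○○●○○●
○○○●●○
○○○○○○
t=27: ○○○○●>
●○○○●○
●○●○●●
○○●○○●
○○○●●○
○○○○○○
t=28: ○○○○●●
●○○○●v
●○●○●●
○○●○○●
○○○●●○
○○○○○○
t=29: ○○○○●●
●○○○<●
●○●○●●
○○●○○●
○○○●●○
○○○○○○
t=30: ○○○○●●
●○○○○●
●○●○v●
○○●○○●
○○○●●○
○○○○○○
t=31: ○○○○●●
●○○○○●
●○●○○>
○○●○○●
○○○●●○
○○○○○○
t=32: ○○○○●●
●○○○○^
●○●○○○
○○●○○●
○○○●●○
○○○○○○
t=33: ○○○○●●
●○○○<○
●○●○○○
○○●○○●
○○○●●○
○○○○○○
t=34: ○○○○^●
●○○○●○
●○●○○○
○○●○○●
○○○●●○
○○○○○○
t=35: ○○○<○●
●○○○●○
●○●○○○
○○●○○●
○○○●●○
○○○○○○

0,3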